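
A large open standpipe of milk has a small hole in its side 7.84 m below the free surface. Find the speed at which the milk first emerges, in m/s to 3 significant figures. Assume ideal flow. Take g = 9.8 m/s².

12.4 m/s

With the surface at rest and both surface and jet at atmospheric pressure, Bernoulli gives ρg h = ½ρv², so v = √(2gh) = √(2·9.8·7.84) = 12.4 m/s.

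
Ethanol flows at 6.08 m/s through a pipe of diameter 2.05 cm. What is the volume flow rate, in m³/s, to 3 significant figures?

Q ≈ 0.00201 m³/s

Q = A·v = 0.000330 m² × 6.08 m/s = 0.00201 m³/s.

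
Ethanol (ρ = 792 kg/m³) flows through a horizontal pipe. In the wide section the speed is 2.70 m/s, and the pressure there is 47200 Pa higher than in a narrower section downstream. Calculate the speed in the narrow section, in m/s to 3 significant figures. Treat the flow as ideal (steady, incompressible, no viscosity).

v₂ = 11.2 m/s

Horizontal Bernoulli: P₁ + ½ρv₁² = P₂ + ½ρv₂², so v₂² = v₁² + 2(P₁ − P₂)/ρ.
v₂ = √(2.70² + 2·47200/792) = √(7.29 + 119) = 11.2 m/s.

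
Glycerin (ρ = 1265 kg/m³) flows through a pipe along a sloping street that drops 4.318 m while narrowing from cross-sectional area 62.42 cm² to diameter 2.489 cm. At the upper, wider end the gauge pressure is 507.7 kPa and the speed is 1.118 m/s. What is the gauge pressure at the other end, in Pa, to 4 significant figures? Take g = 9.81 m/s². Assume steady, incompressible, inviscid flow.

P₂ ≈ 432000 Pa

By continuity, v₂ = v₁·A₁/A₂ = 1.118·(62.42/4.866) = 14.34 m/s.
Bernoulli: P₁ + ½ρv₁² + ρg h₁ = P₂ + ½ρv₂² + ρg h₂, so P₂ = P₁ + ½ρ(v₁² − v₂²) − ρg(h₂ − h₁).
P₂ = 507700 + ½·1265·(1.118² − 14.34²) − 1265·9.81·(−4.318) = 507700 + (-129300) − (-53580) = 432000 Pa.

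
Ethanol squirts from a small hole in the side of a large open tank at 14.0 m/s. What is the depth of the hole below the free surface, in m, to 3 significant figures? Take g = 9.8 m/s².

Inverting v = √(2gh) gives h = v² / 2g.
h = 14.0²/(2·9.8) = 196/19.60 = 10.0 m.

h = 10.0 m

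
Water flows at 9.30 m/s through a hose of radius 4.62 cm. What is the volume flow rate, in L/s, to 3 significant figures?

Q = A·v = 0.00671 m² × 9.30 m/s = 0.0624 m³/s.
Converting: 0.0624 m³/s × 1000 = 62.4 L/s.

Q = 62.4 L/s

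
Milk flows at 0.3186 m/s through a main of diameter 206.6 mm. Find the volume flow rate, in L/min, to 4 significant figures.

Q = A·v = 0.03352 m² × 0.3186 m/s = 0.01068 m³/s.
Converting: 0.01068 m³/s × 60000 = 640.8 L/min.

Q = 640.8 L/min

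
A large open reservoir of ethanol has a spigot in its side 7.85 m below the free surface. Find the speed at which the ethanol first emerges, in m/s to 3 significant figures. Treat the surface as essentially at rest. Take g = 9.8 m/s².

12.4 m/s

With the surface at rest and both surface and jet at atmospheric pressure, Bernoulli gives ρg h = ½ρv², so v = √(2gh) = √(2·9.8·7.85) = 12.4 m/s.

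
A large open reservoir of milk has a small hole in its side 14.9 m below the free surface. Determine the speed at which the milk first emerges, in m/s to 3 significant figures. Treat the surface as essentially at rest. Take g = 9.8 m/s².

The surface is effectively still and both ends are open, so ½v² = gh and v = √(2·9.8·14.9) = 17.1 m/s.

v = 17.1 m/s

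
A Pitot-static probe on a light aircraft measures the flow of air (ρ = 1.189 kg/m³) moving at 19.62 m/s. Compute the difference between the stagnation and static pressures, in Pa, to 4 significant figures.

Bernoulli between the free stream and the stagnation point: ½ρv² = P_stag − P_static.
ΔP = ½·1.189·19.62² = 228.8 Pa.

ΔP ≈ 228.8 Pa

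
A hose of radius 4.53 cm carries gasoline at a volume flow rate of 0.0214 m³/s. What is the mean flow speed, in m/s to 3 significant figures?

Q = 0.0214 m³/s = 0.0214 m³/s.
v = Q/A = 0.0214 / 0.00645 = 3.32 m/s.

v ≈ 3.32 m/s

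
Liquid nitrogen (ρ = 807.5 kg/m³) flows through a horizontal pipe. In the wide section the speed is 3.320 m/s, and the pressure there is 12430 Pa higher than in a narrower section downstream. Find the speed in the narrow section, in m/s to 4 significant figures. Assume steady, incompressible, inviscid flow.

With h₁ = h₂, rearranging Bernoulli gives v₂ = √(v₁² + 2ΔP/ρ).
v₂ = √(3.320² + 2·12430/807.5) = √(11.02 + 30.79) = 6.466 m/s.

v₂ ≈ 6.466 m/s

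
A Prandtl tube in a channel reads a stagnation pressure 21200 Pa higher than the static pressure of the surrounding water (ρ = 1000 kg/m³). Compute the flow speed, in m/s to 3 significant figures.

At the stagnation point the flow is brought to rest, so Bernoulli gives P_stag − P_static = ½ρv².
v = √(2ΔP/ρ) = √(2·21200/1000) = 6.51 m/s.

v ≈ 6.51 m/s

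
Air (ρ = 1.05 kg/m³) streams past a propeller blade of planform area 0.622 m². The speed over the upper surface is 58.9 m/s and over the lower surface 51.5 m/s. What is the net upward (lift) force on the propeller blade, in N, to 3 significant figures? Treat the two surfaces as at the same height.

F ≈ 267 N

With equal heights on the two surfaces, Bernoulli gives P_lower − P_upper = ½ρ(v_upper² − v_lower²).
ΔP = ½·1.05·(58.9² − 51.5²) = 429 Pa.
Lift = ΔP · A = 429 × 0.622 = 267 N.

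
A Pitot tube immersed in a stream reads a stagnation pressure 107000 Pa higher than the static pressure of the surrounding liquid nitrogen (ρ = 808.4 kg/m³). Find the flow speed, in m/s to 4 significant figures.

At the stagnation point the flow is brought to rest, so Bernoulli gives P_stag − P_static = ½ρv².
v = √(2ΔP/ρ) = √(2·107000/808.4) = 16.27 m/s.

v = 16.27 m/s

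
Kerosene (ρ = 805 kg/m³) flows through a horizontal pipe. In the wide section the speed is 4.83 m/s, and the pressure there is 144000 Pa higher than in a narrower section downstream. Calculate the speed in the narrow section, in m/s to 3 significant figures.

v₂ = 19.5 m/s

Horizontal Bernoulli: P₁ + ½ρv₁² = P₂ + ½ρv₂², so v₂² = v₁² + 2(P₁ − P₂)/ρ.
v₂ = √(4.83² + 2·144000/805) = √(23.3 + 358) = 19.5 m/s.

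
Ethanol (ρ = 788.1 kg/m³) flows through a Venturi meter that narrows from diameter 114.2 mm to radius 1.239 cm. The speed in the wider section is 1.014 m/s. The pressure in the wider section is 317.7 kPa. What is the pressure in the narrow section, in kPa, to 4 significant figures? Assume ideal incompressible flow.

135.3 kPa

Mass conservation (A₁v₁ = A₂v₂) gives v₂ = 1.014 × 102.4/4.823 = 21.54 m/s.
Bernoulli (h₁ = h₂): P₁ − P₂ = ½ρ(v₂² − v₁²).
P₂ = P₁ − ½ρ(v₂² − v₁²) = 317700 − ½·788.1·(21.54² − 1.014²) = 317700 − 182400 = 135300 Pa.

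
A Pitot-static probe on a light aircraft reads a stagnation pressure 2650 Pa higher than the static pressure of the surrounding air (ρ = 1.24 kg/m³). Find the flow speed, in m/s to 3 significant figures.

Bernoulli between the free stream and the stagnation point: ½ρv² = P_stag − P_static.
v = √(2ΔP/ρ) = √(2·2650/1.24) = 65.4 m/s.

v = 65.4 m/s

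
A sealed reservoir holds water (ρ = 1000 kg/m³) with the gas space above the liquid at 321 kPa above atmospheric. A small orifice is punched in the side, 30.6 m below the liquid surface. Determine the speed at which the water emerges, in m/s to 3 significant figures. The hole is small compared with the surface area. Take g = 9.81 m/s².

Take point 1 at the surface (v₁ ≈ 0) and point 2 at the hole (at atmospheric pressure). Bernoulli: P₁ + ρg h = P_atm + ½ρv₂².
With P₁ − P_atm = 321000 Pa, v₂ = √(2gh + 2ΔP/ρ) = √(2·9.81·30.6 + 2·321000/1000) = 35.2 m/s.

v ≈ 35.2 m/s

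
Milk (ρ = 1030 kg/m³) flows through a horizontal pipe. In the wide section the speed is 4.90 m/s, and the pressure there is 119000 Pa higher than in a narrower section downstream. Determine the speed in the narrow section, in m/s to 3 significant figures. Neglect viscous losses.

Along the level pipe P + ½ρv² is conserved, hence v₂² = v₁² + 2(P₁ − P₂)/ρ.
v₂ = √(4.90² + 2·119000/1030) = √(24.0 + 231) = 16.0 m/s.

v₂ ≈ 16.0 m/s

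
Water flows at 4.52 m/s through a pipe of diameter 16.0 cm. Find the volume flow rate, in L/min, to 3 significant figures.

Q = A·v = 0.0201 m² × 4.52 m/s = 0.0909 m³/s.
Converting: 0.0909 m³/s × 60000 = 5450 L/min.

Q ≈ 5450 L/min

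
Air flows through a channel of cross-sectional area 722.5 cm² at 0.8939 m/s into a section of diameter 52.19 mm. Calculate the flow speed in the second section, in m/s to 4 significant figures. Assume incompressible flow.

30.19 m/s

Continuity gives A₁v₁ = A₂v₂, so v₂ = (722.5 cm²)/(21.39 cm²) × 0.8939 m/s = 30.19 m/s.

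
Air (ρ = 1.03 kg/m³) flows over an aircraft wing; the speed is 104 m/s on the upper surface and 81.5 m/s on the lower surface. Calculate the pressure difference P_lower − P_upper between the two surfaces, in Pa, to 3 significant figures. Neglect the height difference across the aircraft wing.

ΔP ≈ 2150 Pa

The pressure is lower where the speed is higher: ΔP = ½ρ(v_up² − v_low²).
ΔP = ½·1.03·(104² − 81.5²) = 2150 Pa.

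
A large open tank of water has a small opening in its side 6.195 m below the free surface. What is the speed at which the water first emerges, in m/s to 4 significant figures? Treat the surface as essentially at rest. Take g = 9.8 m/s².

v ≈ 11.02 m/s

With the surface at rest and both surface and jet at atmospheric pressure, Bernoulli gives ρg h = ½ρv², so v = √(2gh) = √(2·9.8·6.195) = 11.02 m/s.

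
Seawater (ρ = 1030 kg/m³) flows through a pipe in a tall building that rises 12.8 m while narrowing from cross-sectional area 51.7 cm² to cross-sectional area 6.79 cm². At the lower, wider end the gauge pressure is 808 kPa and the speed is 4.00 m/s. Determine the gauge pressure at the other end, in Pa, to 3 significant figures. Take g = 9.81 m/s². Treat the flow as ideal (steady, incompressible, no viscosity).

P₂ ≈ 209000 Pa

By continuity, v₂ = v₁·A₁/A₂ = 4.00·(51.7/6.79) = 30.5 m/s.
Applying Bernoulli between the two ends and solving for P₂: P₂ = P₁ + ½ρ(v₁² − v₂²) − ρgΔh.
P₂ = 808000 + ½·1030·(4.00² − 30.5²) − 1030·9.81·(+12.8) = 808000 + (-469000) − (129000) = 209000 Pa.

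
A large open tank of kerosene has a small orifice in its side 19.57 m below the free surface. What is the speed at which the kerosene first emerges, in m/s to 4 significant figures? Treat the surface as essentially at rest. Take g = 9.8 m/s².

v ≈ 19.58 m/s

The surface is effectively still and both ends are open, so ½v² = gh and v = √(2·9.8·19.57) = 19.58 m/s.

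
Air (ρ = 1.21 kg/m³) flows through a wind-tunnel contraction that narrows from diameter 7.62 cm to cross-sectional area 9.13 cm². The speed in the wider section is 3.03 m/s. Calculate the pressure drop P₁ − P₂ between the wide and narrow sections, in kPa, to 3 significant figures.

ΔP = 0.133 kPa

Continuity gives A₁v₁ = A₂v₂, so v₂ = (45.6 cm²)/(9.13 cm²) × 3.03 m/s = 15.1 m/s.
Along the horizontal streamline, P + ½ρv² is constant.
P₁ − P₂ = ½·1.21·(15.1² − 3.03²) = ½·1.21·220 = 133 Pa.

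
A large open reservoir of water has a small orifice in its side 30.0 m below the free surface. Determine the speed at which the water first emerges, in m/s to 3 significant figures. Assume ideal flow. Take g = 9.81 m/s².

Torricelli's result v = √(2gh) gives v = √(2·9.81·30.0) = 24.3 m/s.

v ≈ 24.3 m/s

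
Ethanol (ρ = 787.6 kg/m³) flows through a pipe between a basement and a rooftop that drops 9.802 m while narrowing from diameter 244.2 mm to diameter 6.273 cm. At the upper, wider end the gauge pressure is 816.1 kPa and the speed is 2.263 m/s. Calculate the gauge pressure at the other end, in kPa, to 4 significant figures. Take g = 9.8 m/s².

Mass conservation (A₁v₁ = A₂v₂) gives v₂ = 2.263 × 468.4/30.91 = 34.29 m/s.
Applying Bernoulli between the two ends and solving for P₂: P₂ = P₁ + ½ρ(v₁² − v₂²) − ρgΔh.
P₂ = 816100 + ½·787.6·(2.263² − 34.29²) − 787.6·9.8·(−9.802) = 816100 + (-461100) − (-75660) = 430600 Pa.

P₂ ≈ 430.6 kPa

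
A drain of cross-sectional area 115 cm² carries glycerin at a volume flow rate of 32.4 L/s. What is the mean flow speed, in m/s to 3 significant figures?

v = 2.82 m/s

Q = 32.4 L/s = 0.0324 m³/s.
v = Q/A = 0.0324 / 0.0115 = 2.82 m/s.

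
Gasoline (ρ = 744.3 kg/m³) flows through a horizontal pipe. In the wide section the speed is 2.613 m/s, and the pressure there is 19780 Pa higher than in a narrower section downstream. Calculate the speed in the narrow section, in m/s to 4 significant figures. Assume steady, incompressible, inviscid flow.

7.745 m/s

With h₁ = h₂, rearranging Bernoulli gives v₂ = √(v₁² + 2ΔP/ρ).
v₂ = √(2.613² + 2·19780/744.3) = √(6.828 + 53.15) = 7.745 m/s.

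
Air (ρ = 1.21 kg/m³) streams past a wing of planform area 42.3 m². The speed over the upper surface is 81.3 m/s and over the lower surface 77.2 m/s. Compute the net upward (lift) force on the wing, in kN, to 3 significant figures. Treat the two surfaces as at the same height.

F = 16.6 kN

The faster flow above has the lower pressure; Bernoulli (same height) gives ΔP = ½ρ(v_up² − v_low²).
ΔP = ½·1.21·(81.3² − 77.2²) = 393 Pa.
Lift = ΔP · A = 393 × 42.3 = 16600 N.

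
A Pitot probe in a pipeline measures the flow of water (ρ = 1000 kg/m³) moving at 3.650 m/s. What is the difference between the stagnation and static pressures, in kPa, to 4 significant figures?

ΔP ≈ 6.661 kPa

Bernoulli between the free stream and the stagnation point: ½ρv² = P_stag − P_static.
ΔP = ½·1000·3.650² = 6661 Pa.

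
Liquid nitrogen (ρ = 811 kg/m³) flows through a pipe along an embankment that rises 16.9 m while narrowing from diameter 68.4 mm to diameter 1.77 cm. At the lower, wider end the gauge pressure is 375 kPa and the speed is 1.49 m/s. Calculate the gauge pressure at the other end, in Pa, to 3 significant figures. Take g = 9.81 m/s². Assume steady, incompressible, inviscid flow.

40700 Pa

Mass conservation (A₁v₁ = A₂v₂) gives v₂ = 1.49 × 36.7/2.46 = 22.3 m/s.
Energy conservation along the streamline gives P₂ = P₁ − ½ρ(v₂² − v₁²) − ρg(h₂ − h₁).
P₂ = 375000 + ½·811·(1.49² − 22.3²) − 811·9.81·(+16.9) = 375000 + (-200000) − (134000) = 40700 Pa.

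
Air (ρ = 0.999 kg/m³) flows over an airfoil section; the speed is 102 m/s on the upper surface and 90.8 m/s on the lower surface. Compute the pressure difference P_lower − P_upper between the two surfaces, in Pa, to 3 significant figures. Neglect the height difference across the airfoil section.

ΔP ≈ 1080 Pa

With negligible Δh, P + ½ρv² is constant, so P_low − P_up = ½ρ(v_up² − v_low²).
ΔP = ½·0.999·(102² − 90.8²) = 1080 Pa.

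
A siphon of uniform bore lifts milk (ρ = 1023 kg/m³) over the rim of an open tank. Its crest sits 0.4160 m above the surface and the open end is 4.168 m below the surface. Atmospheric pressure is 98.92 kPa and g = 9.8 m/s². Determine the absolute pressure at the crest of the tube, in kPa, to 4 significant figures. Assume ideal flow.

P_top = 52.96 kPa

The outlet speed comes from Torricelli: v = √(2g·4.168) = 9.038 m/s.
Continuity keeps v the same throughout the tube; from surface to crest, P_atm + 0 = P_top + ½ρv² + ρg·h_top.
P_top = 98920 − ½·1023·9.038² − 1023·9.8·0.4160 = 52960 Pa.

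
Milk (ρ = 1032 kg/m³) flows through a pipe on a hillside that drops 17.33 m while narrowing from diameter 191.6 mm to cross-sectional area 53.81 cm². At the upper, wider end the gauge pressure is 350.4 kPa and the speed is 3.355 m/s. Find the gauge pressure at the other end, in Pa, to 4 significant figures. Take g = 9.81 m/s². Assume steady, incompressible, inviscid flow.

364900 Pa

The volume flow rate is constant, so v₂ = (A₁/A₂)v₁ = (288.3/53.81)·3.355 = 17.98 m/s.
Applying Bernoulli between the two ends and solving for P₂: P₂ = P₁ + ½ρ(v₁² − v₂²) − ρgΔh.
P₂ = 350400 + ½·1032·(3.355² − 17.98²) − 1032·9.81·(−17.33) = 350400 + (-160900) − (-175400) = 364900 Pa.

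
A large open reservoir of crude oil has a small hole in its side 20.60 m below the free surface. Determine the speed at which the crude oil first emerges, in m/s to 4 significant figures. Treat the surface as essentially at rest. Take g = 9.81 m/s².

v = 20.10 m/s

With the surface at rest and both surface and jet at atmospheric pressure, Bernoulli gives ρg h = ½ρv², so v = √(2gh) = √(2·9.81·20.60) = 20.10 m/s.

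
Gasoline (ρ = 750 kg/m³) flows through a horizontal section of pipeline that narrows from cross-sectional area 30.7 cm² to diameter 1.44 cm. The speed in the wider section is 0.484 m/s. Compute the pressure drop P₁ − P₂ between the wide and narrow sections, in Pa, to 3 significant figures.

Mass conservation (A₁v₁ = A₂v₂) gives v₂ = 0.484 × 30.7/1.63 = 9.12 m/s.
Bernoulli (h₁ = h₂): P₁ − P₂ = ½ρ(v₂² − v₁²).
P₁ − P₂ = ½·750·(9.12² − 0.484²) = ½·750·83.0 = 31100 Pa.

31100 Pa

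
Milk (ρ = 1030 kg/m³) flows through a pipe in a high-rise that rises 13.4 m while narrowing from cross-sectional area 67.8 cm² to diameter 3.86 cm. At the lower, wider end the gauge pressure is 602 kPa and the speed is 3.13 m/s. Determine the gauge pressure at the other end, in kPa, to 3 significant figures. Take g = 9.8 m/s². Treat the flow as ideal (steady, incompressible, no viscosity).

P₂ = 302 kPa

The volume flow rate is constant, so v₂ = (A₁/A₂)v₁ = (67.8/11.7)·3.13 = 18.1 m/s.
Energy conservation along the streamline gives P₂ = P₁ − ½ρ(v₂² − v₁²) − ρg(h₂ − h₁).
P₂ = 602000 + ½·1030·(3.13² − 18.1²) − 1030·9.8·(+13.4) = 602000 + (-164000) − (135000) = 302000 Pa.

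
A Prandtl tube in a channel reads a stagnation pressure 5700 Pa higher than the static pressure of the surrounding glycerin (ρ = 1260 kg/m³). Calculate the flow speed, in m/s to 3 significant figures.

3.01 m/s

At the stagnation point the flow is brought to rest, so Bernoulli gives P_stag − P_static = ½ρv².
v = √(2ΔP/ρ) = √(2·5700/1260) = 3.01 m/s.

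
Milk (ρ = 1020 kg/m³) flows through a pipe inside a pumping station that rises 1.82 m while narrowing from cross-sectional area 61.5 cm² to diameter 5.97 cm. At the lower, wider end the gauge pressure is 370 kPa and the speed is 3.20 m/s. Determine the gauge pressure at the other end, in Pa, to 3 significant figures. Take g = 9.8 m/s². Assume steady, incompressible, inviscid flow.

P₂ ≈ 332000 Pa

Mass conservation (A₁v₁ = A₂v₂) gives v₂ = 3.20 × 61.5/28.0 = 7.03 m/s.
Energy conservation along the streamline gives P₂ = P₁ − ½ρ(v₂² − v₁²) − ρg(h₂ − h₁).
P₂ = 370000 + ½·1020·(3.20² − 7.03²) − 1020·9.8·(+1.82) = 370000 + (-20000) − (18200) = 332000 Pa.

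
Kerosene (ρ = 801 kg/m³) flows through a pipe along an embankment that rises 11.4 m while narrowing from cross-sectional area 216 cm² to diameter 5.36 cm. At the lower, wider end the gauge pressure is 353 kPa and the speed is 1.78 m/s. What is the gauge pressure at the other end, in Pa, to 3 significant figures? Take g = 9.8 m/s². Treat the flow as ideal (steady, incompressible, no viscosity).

Mass conservation (A₁v₁ = A₂v₂) gives v₂ = 1.78 × 216/22.6 = 17.0 m/s.
Bernoulli: P₁ + ½ρv₁² + ρg h₁ = P₂ + ½ρv₂² + ρg h₂, so P₂ = P₁ + ½ρ(v₁² − v₂²) − ρg(h₂ − h₁).
P₂ = 353000 + ½·801·(1.78² − 17.0²) − 801·9.8·(+11.4) = 353000 + (-115000) − (89500) = 148000 Pa.

P₂ = 148000 Pa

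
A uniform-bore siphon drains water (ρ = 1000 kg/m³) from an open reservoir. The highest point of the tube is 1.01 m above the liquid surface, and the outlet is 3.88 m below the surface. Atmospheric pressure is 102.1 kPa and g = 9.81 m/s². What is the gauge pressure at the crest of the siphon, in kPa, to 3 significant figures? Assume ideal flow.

P_gauge ≈ -48.0 kPa

Bernoulli surface→outlet gives ½v² = g·h_out, so v = √(2·9.81·3.88) = 8.72 m/s.
Continuity keeps v the same throughout the tube; from surface to crest, P_atm + 0 = P_top + ½ρv² + ρg·h_top.
P_top = 102100 − ½·1000·8.72² − 1000·9.81·1.01 = 54100 Pa. So P_gauge = P_top − P_atm = -48000 Pa.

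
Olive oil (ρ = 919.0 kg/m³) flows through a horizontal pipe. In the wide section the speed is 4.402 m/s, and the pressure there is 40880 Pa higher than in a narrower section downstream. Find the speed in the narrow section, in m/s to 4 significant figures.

v₂ ≈ 10.41 m/s

With h₁ = h₂, rearranging Bernoulli gives v₂ = √(v₁² + 2ΔP/ρ).
v₂ = √(4.402² + 2·40880/919.0) = √(19.38 + 88.97) = 10.41 m/s.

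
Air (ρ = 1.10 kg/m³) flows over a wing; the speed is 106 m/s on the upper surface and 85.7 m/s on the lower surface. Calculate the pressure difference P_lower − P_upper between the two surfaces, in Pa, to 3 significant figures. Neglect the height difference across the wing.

ΔP ≈ 2140 Pa

With negligible Δh, P + ½ρv² is constant, so P_low − P_up = ½ρ(v_up² − v_low²).
ΔP = ½·1.10·(106² − 85.7²) = 2140 Pa.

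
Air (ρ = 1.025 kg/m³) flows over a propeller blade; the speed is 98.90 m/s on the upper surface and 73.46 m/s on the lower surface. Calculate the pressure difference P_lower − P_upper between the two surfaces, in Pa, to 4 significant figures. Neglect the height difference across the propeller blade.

ΔP = 2247 Pa

With negligible Δh, P + ½ρv² is constant, so P_low − P_up = ½ρ(v_up² − v_low²).
ΔP = ½·1.025·(98.90² − 73.46²) = 2247 Pa.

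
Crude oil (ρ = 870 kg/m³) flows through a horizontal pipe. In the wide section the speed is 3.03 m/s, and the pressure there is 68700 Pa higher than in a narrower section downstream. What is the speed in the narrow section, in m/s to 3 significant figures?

Along the level pipe P + ½ρv² is conserved, hence v₂² = v₁² + 2(P₁ − P₂)/ρ.
v₂ = √(3.03² + 2·68700/870) = √(9.18 + 158) = 12.9 m/s.

v₂ ≈ 12.9 m/s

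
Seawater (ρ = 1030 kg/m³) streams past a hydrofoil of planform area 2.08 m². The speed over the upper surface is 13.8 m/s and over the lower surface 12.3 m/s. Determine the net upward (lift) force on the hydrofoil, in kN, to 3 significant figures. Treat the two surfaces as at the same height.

With equal heights on the two surfaces, Bernoulli gives P_lower − P_upper = ½ρ(v_upper² − v_lower²).
ΔP = ½·1030·(13.8² − 12.3²) = 20200 Pa.
Lift = ΔP · A = 20200 × 2.08 = 41900 N.

41.9 kN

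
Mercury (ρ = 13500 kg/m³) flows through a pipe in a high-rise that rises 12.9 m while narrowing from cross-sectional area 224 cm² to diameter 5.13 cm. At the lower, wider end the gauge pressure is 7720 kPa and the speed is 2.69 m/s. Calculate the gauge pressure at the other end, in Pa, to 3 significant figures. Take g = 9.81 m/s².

Mass conservation (A₁v₁ = A₂v₂) gives v₂ = 2.69 × 224/20.7 = 29.2 m/s.
Energy conservation along the streamline gives P₂ = P₁ − ½ρ(v₂² − v₁²) − ρg(h₂ − h₁).
P₂ = 7720000 + ½·13500·(2.69² − 29.2²) − 13500·9.81·(+12.9) = 7720000 + (-5690000) − (1710000) = 324000 Pa.

P₂ = 324000 Pa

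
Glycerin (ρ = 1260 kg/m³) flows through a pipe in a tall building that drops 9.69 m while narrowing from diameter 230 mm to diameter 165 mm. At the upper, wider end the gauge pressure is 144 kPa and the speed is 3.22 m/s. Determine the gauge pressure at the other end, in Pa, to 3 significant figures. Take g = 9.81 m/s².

By continuity, v₂ = v₁·A₁/A₂ = 3.22·(415/214) = 6.26 m/s.
Bernoulli: P₁ + ½ρv₁² + ρg h₁ = P₂ + ½ρv₂² + ρg h₂, so P₂ = P₁ + ½ρ(v₁² − v₂²) − ρg(h₂ − h₁).
P₂ = 144000 + ½·1260·(3.22² − 6.26²) − 1260·9.81·(−9.69) = 144000 + (-18100) − (-120000) = 246000 Pa.

246000 Pa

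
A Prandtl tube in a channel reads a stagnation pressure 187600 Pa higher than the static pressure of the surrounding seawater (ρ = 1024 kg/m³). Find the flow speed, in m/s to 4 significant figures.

19.14 m/s

Bernoulli between the free stream and the stagnation point: ½ρv² = P_stag − P_static.
v = √(2ΔP/ρ) = √(2·187600/1024) = 19.14 m/s.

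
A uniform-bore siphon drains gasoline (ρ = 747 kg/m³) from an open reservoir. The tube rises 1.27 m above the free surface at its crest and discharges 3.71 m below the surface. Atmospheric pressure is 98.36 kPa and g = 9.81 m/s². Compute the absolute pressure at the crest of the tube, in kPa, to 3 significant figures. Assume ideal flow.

From the surface to the outlet (both open to atmosphere, surface at rest): v = √(2g·h_out) = √(2·9.81·3.71) = 8.53 m/s.
Continuity keeps v the same throughout the tube; from surface to crest, P_atm + 0 = P_top + ½ρv² + ρg·h_top.
P_top = 98360 − ½·747·8.53² − 747·9.81·1.27 = 61900 Pa.

P_top = 61.9 kPa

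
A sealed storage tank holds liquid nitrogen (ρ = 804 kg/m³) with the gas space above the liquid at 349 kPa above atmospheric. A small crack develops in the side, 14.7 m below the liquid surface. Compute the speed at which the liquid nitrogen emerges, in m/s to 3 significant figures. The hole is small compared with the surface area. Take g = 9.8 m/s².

34.0 m/s

Take point 1 at the surface (v₁ ≈ 0) and point 2 at the hole (at atmospheric pressure). Bernoulli: P₁ + ρg h = P_atm + ½ρv₂².
With P₁ − P_atm = 349000 Pa, v₂ = √(2gh + 2ΔP/ρ) = √(2·9.8·14.7 + 2·349000/804) = 34.0 m/s.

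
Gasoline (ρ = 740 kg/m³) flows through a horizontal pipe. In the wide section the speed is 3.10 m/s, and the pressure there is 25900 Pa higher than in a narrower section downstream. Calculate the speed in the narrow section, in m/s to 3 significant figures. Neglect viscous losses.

Horizontal Bernoulli: P₁ + ½ρv₁² = P₂ + ½ρv₂², so v₂² = v₁² + 2(P₁ − P₂)/ρ.
v₂ = √(3.10² + 2·25900/740) = √(9.61 + 70.0) = 8.92 m/s.

8.92 m/s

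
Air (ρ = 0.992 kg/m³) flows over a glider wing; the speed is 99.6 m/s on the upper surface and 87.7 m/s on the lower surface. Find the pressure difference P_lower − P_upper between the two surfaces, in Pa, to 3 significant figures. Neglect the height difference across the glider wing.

ΔP ≈ 1110 Pa

The pressure is lower where the speed is higher: ΔP = ½ρ(v_up² − v_low²).
ΔP = ½·0.992·(99.6² − 87.7²) = 1110 Pa.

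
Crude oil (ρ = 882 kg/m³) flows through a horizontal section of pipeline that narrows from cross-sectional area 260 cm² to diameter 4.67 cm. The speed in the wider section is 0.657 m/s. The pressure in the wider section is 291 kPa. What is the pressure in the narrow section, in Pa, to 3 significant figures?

P₂ ≈ 247000 Pa

By continuity, v₂ = v₁·A₁/A₂ = 0.657·(260/17.1) = 9.97 m/s.
Along the horizontal streamline, P + ½ρv² is constant.
P₂ = P₁ − ½ρ(v₂² − v₁²) = 291000 − ½·882·(9.97² − 0.657²) = 291000 − 43700 = 247000 Pa.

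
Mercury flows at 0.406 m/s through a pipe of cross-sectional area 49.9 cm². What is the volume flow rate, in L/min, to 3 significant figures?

122 L/min

Q = A·v = 0.00499 m² × 0.406 m/s = 0.00203 m³/s.
Converting: 0.00203 m³/s × 60000 = 122 L/min.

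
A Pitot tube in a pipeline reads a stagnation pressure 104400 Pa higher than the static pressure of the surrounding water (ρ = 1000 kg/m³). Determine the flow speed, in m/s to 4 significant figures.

Bernoulli between the free stream and the stagnation point: ½ρv² = P_stag − P_static.
v = √(2ΔP/ρ) = √(2·104400/1000) = 14.45 m/s.

v = 14.45 m/s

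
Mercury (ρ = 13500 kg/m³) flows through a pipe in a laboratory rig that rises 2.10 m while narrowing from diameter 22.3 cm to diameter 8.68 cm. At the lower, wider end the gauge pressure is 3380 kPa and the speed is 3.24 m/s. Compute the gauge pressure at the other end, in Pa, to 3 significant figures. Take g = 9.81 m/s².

P₂ ≈ 85800 Pa

Continuity gives A₁v₁ = A₂v₂, so v₂ = (391 cm²)/(59.2 cm²) × 3.24 m/s = 21.4 m/s.
Bernoulli: P₁ + ½ρv₁² + ρg h₁ = P₂ + ½ρv₂² + ρg h₂, so P₂ = P₁ + ½ρ(v₁² − v₂²) − ρg(h₂ − h₁).
P₂ = 3380000 + ½·13500·(3.24² − 21.4²) − 13500·9.81·(+2.10) = 3380000 + (-3020000) − (278000) = 85800 Pa.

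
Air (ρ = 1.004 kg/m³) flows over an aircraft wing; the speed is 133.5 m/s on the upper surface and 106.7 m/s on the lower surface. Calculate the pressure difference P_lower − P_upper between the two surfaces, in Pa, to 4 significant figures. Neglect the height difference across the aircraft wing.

With negligible Δh, P + ½ρv² is constant, so P_low − P_up = ½ρ(v_up² − v_low²).
ΔP = ½·1.004·(133.5² − 106.7²) = 3232 Pa.

ΔP ≈ 3232 Pa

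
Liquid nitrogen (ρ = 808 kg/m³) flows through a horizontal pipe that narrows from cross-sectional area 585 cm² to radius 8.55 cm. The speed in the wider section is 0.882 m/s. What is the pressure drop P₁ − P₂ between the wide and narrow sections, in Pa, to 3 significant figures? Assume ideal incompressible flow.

The volume flow rate is constant, so v₂ = (A₁/A₂)v₁ = (585/230)·0.882 = 2.25 m/s.
Along the horizontal streamline, P + ½ρv² is constant.
P₁ − P₂ = ½·808·(2.25² − 0.882²) = ½·808·4.27 = 1720 Pa.

ΔP ≈ 1720 Pa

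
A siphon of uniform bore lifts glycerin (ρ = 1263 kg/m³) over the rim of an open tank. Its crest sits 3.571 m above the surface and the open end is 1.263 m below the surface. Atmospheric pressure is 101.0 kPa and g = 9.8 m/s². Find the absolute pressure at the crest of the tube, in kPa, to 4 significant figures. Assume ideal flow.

The outlet speed comes from Torricelli: v = √(2g·1.263) = 4.975 m/s.
With constant cross-section the crest speed equals v; applying Bernoulli from the surface up to the crest, P_top = P_atm − ½ρv² − ρg·h_top.
P_top = 101000 − ½·1263·4.975² − 1263·9.8·3.571 = 41170 Pa.

P_top = 41.17 kPa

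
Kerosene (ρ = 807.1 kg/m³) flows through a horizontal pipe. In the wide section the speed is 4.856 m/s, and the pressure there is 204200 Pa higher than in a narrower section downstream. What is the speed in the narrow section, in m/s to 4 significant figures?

v₂ ≈ 23.01 m/s

Along the level pipe P + ½ρv² is conserved, hence v₂² = v₁² + 2(P₁ − P₂)/ρ.
v₂ = √(4.856² + 2·204200/807.1) = √(23.58 + 506.0) = 23.01 m/s.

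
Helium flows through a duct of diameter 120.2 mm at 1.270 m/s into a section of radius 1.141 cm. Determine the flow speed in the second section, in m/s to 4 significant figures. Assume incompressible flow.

By continuity, v₂ = v₁·A₁/A₂ = 1.270·(113.5/4.090) = 35.24 m/s.

v₂ ≈ 35.24 m/s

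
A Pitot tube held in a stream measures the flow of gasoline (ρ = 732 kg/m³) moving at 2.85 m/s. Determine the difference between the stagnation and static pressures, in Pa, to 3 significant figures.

ΔP ≈ 2970 Pa

At the stagnation point the flow is brought to rest, so Bernoulli gives P_stag − P_static = ½ρv².
ΔP = ½·732·2.85² = 2970 Pa.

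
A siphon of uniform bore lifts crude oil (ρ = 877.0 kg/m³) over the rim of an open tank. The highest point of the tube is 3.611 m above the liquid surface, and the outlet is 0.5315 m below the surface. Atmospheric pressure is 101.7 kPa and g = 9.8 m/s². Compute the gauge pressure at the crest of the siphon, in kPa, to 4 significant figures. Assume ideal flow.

Bernoulli surface→outlet gives ½v² = g·h_out, so v = √(2·9.8·0.5315) = 3.228 m/s.
With constant cross-section the crest speed equals v; applying Bernoulli from the surface up to the crest, P_top = P_atm − ½ρv² − ρg·h_top.
P_top = 101700 − ½·877.0·3.228² − 877.0·9.8·3.611 = 66100 Pa. So P_gauge = P_top − P_atm = -35600 Pa.

P_gauge ≈ -35.60 kPa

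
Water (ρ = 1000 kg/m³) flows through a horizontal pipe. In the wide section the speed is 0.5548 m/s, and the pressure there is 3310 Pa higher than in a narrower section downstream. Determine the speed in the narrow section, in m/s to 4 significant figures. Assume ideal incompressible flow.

v₂ ≈ 2.632 m/s

Along the level pipe P + ½ρv² is conserved, hence v₂² = v₁² + 2(P₁ − P₂)/ρ.
v₂ = √(0.5548² + 2·3310/1000) = √(0.3078 + 6.620) = 2.632 m/s.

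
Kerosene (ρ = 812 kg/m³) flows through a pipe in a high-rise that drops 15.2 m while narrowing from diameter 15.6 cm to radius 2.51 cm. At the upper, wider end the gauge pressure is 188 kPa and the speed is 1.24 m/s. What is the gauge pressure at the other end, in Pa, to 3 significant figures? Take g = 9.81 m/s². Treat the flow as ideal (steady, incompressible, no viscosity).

Mass conservation (A₁v₁ = A₂v₂) gives v₂ = 1.24 × 191/19.8 = 12.0 m/s.
Applying Bernoulli between the two ends and solving for P₂: P₂ = P₁ + ½ρ(v₁² − v₂²) − ρgΔh.
P₂ = 188000 + ½·812·(1.24² − 12.0²) − 812·9.81·(−15.2) = 188000 + (-57600) − (-121000) = 251000 Pa.

251000 Pa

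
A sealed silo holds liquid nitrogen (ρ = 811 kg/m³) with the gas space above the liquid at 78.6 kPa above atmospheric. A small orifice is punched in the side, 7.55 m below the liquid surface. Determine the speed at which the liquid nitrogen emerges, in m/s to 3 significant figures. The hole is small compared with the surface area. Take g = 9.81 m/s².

Take point 1 at the surface (v₁ ≈ 0) and point 2 at the hole (at atmospheric pressure). Bernoulli: P₁ + ρg h = P_atm + ½ρv₂².
With P₁ − P_atm = 78600 Pa, v₂ = √(2gh + 2ΔP/ρ) = √(2·9.81·7.55 + 2·78600/811) = 18.5 m/s.

v ≈ 18.5 m/s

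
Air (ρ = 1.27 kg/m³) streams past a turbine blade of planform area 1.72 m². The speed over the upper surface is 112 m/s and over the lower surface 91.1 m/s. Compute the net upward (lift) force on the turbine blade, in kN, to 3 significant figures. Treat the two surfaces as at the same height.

F ≈ 4.64 kN

From P + ½ρv² = const at equal height, P_low − P_up = ½ρ(v_up² − v_low²).
ΔP = ½·1.27·(112² − 91.1²) = 2700 Pa.
Lift = ΔP · A = 2700 × 1.72 = 4640 N.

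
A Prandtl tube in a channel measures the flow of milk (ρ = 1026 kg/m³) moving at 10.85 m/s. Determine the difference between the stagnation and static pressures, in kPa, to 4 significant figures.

ΔP ≈ 60.39 kPa

Bernoulli between the free stream and the stagnation point: ½ρv² = P_stag − P_static.
ΔP = ½·1026·10.85² = 60390 Pa.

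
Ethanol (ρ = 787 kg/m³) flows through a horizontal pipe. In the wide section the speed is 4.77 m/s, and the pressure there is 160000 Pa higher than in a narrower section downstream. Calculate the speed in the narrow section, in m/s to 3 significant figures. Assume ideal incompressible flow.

v₂ ≈ 20.7 m/s

Along the level pipe P + ½ρv² is conserved, hence v₂² = v₁² + 2(P₁ − P₂)/ρ.
v₂ = √(4.77² + 2·160000/787) = √(22.8 + 407) = 20.7 m/s.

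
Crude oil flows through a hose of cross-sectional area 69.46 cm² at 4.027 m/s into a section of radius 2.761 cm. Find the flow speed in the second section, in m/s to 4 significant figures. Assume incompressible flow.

The volume flow rate is constant, so v₂ = (A₁/A₂)v₁ = (69.46/23.95)·4.027 = 11.68 m/s.

v₂ ≈ 11.68 m/s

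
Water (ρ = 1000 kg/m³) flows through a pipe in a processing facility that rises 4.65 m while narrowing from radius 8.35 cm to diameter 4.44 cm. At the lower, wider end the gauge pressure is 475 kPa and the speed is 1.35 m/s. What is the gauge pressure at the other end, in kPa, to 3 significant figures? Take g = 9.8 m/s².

Continuity gives A₁v₁ = A₂v₂, so v₂ = (219 cm²)/(15.5 cm²) × 1.35 m/s = 19.1 m/s.
Energy conservation along the streamline gives P₂ = P₁ − ½ρ(v₂² − v₁²) − ρg(h₂ − h₁).
P₂ = 475000 + ½·1000·(1.35² − 19.1²) − 1000·9.8·(+4.65) = 475000 + (-181000) − (45600) = 248000 Pa.

248 kPa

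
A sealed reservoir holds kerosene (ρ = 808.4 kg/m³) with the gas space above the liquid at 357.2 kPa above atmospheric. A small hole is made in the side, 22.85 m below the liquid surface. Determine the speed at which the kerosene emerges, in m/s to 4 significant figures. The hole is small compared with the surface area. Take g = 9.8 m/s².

Take point 1 at the surface (v₁ ≈ 0) and point 2 at the hole (at atmospheric pressure). Bernoulli: P₁ + ρg h = P_atm + ½ρv₂².
With P₁ − P_atm = 357200 Pa, v₂ = √(2gh + 2ΔP/ρ) = √(2·9.8·22.85 + 2·357200/808.4) = 36.49 m/s.

36.49 m/s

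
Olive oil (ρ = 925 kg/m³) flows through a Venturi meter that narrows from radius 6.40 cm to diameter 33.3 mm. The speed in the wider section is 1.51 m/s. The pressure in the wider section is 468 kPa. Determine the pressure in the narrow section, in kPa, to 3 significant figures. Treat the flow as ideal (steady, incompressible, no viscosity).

P₂ ≈ 239 kPa

Continuity gives A₁v₁ = A₂v₂, so v₂ = (129 cm²)/(8.71 cm²) × 1.51 m/s = 22.3 m/s.
Bernoulli (h₁ = h₂): P₁ − P₂ = ½ρ(v₂² − v₁²).
P₂ = P₁ − ½ρ(v₂² − v₁²) = 468000 − ½·925·(22.3² − 1.51²) = 468000 − 229000 = 239000 Pa.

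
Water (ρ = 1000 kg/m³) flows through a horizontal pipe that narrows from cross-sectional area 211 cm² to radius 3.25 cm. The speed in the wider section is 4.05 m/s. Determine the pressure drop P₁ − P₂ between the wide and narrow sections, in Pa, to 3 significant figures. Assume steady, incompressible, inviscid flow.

ΔP = 323000 Pa

By continuity, v₂ = v₁·A₁/A₂ = 4.05·(211/33.2) = 25.8 m/s.
Along the horizontal streamline, P + ½ρv² is constant.
P₁ − P₂ = ½·1000·(25.8² − 4.05²) = ½·1000·647 = 323000 Pa.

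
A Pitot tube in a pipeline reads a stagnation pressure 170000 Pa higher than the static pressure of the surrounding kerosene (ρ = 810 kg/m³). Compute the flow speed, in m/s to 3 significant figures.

v = 20.5 m/s

At the stagnation point the flow is brought to rest, so Bernoulli gives P_stag − P_static = ½ρv².
v = √(2ΔP/ρ) = √(2·170000/810) = 20.5 m/s.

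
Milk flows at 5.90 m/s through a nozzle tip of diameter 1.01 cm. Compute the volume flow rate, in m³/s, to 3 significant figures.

0.000473 m³/s

Q = A·v = 0.0000801 m² × 5.90 m/s = 0.000473 m³/s.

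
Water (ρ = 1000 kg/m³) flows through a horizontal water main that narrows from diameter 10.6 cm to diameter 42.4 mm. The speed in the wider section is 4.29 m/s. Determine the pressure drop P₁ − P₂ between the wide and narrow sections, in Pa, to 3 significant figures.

ΔP = 350000 Pa

By continuity, v₂ = v₁·A₁/A₂ = 4.29·(88.2/14.1) = 26.8 m/s.
The pipe is horizontal, so Bernoulli reduces to P₁ + ½ρv₁² = P₂ + ½ρv₂².
P₁ − P₂ = ½·1000·(26.8² − 4.29²) = ½·1000·701 = 350000 Pa.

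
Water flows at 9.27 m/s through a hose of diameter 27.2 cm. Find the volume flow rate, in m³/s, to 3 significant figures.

Q ≈ 0.539 m³/s

Q = A·v = 0.0581 m² × 9.27 m/s = 0.539 m³/s.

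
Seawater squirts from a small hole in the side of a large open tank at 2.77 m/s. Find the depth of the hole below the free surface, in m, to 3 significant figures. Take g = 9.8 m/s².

Inverting v = √(2gh) gives h = v² / 2g.
h = 2.77²/(2·9.8) = 7.67/19.60 = 0.391 m.

0.391 m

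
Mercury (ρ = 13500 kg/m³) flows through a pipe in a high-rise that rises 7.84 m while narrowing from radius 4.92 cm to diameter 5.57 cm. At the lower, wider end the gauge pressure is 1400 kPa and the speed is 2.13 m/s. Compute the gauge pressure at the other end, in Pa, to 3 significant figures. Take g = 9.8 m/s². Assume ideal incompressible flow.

P₂ ≈ 95100 Pa

Continuity gives A₁v₁ = A₂v₂, so v₂ = (76.0 cm²)/(24.4 cm²) × 2.13 m/s = 6.65 m/s.
Bernoulli: P₁ + ½ρv₁² + ρg h₁ = P₂ + ½ρv₂² + ρg h₂, so P₂ = P₁ + ½ρ(v₁² − v₂²) − ρg(h₂ − h₁).
P₂ = 1400000 + ½·13500·(2.13² − 6.65²) − 13500·9.8·(+7.84) = 1400000 + (-268000) − (1040000) = 95100 Pa.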